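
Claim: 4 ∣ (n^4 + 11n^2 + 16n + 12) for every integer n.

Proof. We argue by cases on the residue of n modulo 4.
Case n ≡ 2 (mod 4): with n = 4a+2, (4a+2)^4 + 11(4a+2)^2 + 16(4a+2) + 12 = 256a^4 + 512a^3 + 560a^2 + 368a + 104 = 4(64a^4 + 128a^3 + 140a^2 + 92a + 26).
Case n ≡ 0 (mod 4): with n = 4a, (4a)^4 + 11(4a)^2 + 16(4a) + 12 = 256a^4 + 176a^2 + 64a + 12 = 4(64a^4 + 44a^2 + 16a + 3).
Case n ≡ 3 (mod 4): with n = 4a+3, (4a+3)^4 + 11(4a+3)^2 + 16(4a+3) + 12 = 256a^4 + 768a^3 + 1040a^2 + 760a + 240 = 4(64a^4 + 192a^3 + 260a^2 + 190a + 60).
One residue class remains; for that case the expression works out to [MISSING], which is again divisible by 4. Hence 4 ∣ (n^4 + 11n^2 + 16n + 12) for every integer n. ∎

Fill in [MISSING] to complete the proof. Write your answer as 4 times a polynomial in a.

4(64a^4 + 64a^3 + 68a^2 + 42a + 10)

The residues treated are {2, 0, 3}, so the missing case is n ≡ 1 (mod 4); write n = 4a+1.
Then (4a+1)^4 + 11(4a+1)^2 + 16(4a+1) + 12 = 256a^4 + 256a^3 + 272a^2 + 168a + 40 = 4(64a^4 + 64a^3 + 68a^2 + 42a + 10).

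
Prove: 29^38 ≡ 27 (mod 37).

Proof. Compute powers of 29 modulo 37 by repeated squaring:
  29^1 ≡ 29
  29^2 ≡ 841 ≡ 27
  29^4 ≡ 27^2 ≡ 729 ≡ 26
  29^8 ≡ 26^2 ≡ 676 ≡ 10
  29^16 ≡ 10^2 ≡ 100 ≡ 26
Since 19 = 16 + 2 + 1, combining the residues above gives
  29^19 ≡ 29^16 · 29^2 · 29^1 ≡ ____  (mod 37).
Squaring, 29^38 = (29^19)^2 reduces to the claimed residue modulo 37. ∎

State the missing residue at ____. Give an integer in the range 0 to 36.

Multiply the listed residues: 26 · 27 · 29 = 702 → 20358.
Reducing modulo 37: 20358 = 550·37 + 8, so 29^19 ≡ 8.

8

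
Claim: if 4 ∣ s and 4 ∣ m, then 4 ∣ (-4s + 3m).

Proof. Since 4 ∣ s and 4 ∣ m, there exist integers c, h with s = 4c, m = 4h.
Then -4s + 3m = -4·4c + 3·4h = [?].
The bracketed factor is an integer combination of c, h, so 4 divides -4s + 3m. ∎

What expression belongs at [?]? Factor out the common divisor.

Pull the common 4 out of every term: -4·4c + 3·4h = 4(-4c + 3h).
-4c + 3h is an integer, which exhibits the divisibility.

4(-4c + 3h)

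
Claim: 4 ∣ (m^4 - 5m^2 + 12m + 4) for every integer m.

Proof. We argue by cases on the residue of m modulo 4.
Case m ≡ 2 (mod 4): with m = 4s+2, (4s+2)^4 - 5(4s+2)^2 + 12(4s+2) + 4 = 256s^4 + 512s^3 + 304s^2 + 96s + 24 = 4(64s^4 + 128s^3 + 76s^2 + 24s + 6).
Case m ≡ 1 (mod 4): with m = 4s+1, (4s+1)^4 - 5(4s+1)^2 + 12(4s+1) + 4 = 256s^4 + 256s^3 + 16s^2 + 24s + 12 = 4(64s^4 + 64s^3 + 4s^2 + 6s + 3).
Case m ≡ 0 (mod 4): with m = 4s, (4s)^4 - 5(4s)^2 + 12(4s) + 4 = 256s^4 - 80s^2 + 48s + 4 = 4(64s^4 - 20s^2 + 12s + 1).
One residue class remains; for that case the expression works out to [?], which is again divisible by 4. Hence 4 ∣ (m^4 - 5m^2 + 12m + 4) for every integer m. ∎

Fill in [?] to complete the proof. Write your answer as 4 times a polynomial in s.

The residues treated are {2, 1, 0}, so the missing case is m ≡ 3 (mod 4); write m = 4s+3.
Then (4s+3)^4 - 5(4s+3)^2 + 12(4s+3) + 4 = 256s^4 + 768s^3 + 784s^2 + 360s + 76 = 4(64s^4 + 192s^3 + 196s^2 + 90s + 19).

4(64s^4 + 192s^3 + 196s^2 + 90s + 19)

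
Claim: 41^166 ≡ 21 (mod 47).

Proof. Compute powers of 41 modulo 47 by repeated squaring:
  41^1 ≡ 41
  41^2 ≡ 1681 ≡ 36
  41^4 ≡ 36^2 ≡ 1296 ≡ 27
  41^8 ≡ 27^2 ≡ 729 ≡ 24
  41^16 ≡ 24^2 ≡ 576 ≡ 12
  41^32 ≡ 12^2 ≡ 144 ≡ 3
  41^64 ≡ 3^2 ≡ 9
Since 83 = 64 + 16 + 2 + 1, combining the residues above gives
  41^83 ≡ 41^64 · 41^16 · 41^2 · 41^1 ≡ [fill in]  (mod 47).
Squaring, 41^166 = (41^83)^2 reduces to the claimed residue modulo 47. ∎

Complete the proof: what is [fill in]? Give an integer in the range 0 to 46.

31

41^64 · 41^16 · 41^2 · 41^1 ≡ 9 · 12 · 36 · 41 = 159408.
159408 mod 47 = 31, so 41^83 ≡ 31 (mod 47).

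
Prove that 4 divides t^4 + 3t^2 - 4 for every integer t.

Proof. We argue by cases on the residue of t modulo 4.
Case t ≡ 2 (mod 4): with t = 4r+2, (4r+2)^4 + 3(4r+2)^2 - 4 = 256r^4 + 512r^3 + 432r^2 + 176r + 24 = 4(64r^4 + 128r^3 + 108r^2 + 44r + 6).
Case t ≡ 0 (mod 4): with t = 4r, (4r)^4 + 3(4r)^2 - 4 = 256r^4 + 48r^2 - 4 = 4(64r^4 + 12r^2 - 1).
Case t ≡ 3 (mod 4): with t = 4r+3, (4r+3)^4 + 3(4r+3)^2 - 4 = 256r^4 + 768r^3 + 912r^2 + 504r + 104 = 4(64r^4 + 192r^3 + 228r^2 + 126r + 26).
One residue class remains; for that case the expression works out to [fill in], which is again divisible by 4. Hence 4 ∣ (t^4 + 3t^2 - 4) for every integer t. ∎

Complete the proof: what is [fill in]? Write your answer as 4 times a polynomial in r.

Only t ≡ 1 (mod 4) is unaccounted for. Put t = 4r+1:
(4r+1)^4 + 3(4r+1)^2 - 4 expands to 256r^4 + 256r^3 + 144r^2 + 40r,
and factoring out 4 leaves 4(64r^4 + 64r^3 + 36r^2 + 10r).

4(64r^4 + 64r^3 + 36r^2 + 10r)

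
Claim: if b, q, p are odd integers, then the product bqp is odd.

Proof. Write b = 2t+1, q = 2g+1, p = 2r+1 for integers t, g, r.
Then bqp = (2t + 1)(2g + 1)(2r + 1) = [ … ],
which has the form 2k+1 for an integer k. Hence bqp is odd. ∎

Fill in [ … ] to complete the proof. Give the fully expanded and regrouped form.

(2t + 1)(2g + 1)(2r + 1) = 8grt + 4gr + 4gt + 2g + 4rt + 2r + 2t + 1
= 2(4grt + 2gr + 2gt + g + 2rt + r + t) + 1.
Since 4grt + 2gr + 2gt + g + 2rt + r + t is an integer, the product is of the form 2k+1 for an integer k.

2(4grt + 2gr + 2gt + g + 2rt + r + t) + 1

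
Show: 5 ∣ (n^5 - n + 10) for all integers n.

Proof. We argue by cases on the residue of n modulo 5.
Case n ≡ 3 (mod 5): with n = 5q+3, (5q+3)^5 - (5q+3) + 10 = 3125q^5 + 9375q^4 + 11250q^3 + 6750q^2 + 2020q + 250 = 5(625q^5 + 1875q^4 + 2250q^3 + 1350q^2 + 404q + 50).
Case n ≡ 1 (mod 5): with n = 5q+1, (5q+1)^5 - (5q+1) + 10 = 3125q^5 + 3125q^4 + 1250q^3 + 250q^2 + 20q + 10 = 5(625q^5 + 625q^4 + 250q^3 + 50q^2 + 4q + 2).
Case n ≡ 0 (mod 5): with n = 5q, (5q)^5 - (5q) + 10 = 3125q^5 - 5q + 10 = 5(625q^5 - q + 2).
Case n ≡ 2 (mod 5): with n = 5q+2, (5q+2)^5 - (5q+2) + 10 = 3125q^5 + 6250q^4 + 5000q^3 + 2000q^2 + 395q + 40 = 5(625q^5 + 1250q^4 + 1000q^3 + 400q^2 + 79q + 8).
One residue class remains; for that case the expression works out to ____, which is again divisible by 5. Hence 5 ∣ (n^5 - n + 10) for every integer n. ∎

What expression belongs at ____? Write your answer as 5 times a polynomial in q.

Only n ≡ 4 (mod 5) is unaccounted for. Put n = 5q+4:
(5q+4)^5 - (5q+4) + 10 expands to 3125q^5 + 12500q^4 + 20000q^3 + 16000q^2 + 6395q + 1030,
and factoring out 5 leaves 5(625q^5 + 2500q^4 + 4000q^3 + 3200q^2 + 1279q + 206).

5(625q^5 + 2500q^4 + 4000q^3 + 3200q^2 + 1279q + 206)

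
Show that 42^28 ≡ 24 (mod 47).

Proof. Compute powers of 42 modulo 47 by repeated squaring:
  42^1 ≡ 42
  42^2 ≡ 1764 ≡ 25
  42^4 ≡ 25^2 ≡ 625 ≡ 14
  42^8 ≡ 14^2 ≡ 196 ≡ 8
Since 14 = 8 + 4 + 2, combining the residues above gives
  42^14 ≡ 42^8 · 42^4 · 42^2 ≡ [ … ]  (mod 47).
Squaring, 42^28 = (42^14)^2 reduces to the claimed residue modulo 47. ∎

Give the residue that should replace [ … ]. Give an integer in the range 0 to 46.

Multiply the listed residues: 8 · 14 · 25 = 112 → 2800.
Reducing modulo 47: 2800 = 59·47 + 27, so 42^14 ≡ 27.

27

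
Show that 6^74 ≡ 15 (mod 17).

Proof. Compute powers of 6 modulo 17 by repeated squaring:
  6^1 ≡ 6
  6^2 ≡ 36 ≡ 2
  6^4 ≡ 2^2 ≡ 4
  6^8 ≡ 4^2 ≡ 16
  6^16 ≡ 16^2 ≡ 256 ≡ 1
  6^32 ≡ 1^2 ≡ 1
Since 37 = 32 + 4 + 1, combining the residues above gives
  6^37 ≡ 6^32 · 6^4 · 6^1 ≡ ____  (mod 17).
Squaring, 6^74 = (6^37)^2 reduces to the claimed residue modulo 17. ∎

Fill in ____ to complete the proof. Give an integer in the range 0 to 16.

7

Multiply the listed residues: 1 · 4 · 6 = 4 → 24.
Reducing modulo 17: 24 = 1·17 + 7, so 6^37 ≡ 7.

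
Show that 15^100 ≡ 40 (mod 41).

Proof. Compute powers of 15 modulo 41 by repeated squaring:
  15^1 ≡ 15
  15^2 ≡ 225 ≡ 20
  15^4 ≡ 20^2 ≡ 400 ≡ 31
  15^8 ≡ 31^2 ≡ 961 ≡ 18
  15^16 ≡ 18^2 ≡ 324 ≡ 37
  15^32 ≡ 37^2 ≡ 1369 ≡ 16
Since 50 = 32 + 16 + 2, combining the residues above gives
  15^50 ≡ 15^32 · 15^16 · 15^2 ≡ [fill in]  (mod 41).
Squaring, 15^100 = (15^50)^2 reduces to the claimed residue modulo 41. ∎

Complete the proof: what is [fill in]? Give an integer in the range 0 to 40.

32

15^32 · 15^16 · 15^2 ≡ 16 · 37 · 20 = 11840.
11840 mod 41 = 32, so 15^50 ≡ 32 (mod 41).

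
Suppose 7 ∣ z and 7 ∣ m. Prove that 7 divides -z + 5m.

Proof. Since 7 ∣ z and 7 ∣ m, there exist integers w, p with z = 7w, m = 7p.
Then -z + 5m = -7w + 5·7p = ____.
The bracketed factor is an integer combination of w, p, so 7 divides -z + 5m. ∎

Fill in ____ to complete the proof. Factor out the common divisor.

7(5p - w)

Each term has a factor of 7: -7w + 5·7p = 7·(5p - w).
Since 5p - w is an integer, 7 ∣ (-z + 5m).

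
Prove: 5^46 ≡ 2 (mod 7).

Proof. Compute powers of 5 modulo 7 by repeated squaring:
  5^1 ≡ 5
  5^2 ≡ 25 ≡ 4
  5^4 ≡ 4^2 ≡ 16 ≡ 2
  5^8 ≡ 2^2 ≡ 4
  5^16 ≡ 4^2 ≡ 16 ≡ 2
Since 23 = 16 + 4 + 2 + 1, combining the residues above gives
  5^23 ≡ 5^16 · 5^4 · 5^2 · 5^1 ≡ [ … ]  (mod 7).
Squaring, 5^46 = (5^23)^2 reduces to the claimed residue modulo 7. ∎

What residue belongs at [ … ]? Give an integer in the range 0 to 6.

Multiply the listed residues: 2 · 2 · 4 · 5 = 4 → 16 → 80.
Reducing modulo 7: 80 = 11·7 + 3, so 5^23 ≡ 3.

3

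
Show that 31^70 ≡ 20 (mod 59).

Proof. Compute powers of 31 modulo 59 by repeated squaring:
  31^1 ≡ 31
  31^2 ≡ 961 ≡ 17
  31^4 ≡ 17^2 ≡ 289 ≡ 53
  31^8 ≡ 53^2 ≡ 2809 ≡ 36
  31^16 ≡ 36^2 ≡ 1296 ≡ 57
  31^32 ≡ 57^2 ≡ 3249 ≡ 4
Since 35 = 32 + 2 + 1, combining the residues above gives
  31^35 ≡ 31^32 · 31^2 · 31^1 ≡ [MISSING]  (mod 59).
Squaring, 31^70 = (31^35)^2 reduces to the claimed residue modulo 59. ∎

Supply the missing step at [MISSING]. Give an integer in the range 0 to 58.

43

Multiply the listed residues: 4 · 17 · 31 = 68 → 2108.
Reducing modulo 59: 2108 = 35·59 + 43, so 31^35 ≡ 43.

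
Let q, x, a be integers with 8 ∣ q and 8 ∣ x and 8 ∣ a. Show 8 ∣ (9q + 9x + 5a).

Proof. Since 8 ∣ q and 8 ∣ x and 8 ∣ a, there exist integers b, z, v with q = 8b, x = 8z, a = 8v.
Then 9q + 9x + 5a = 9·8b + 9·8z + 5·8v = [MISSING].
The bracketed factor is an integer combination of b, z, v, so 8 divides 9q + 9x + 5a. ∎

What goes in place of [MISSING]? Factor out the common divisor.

Pull the common 8 out of every term: 9·8b + 9·8z + 5·8v = 8(9b + 5v + 9z).
9b + 5v + 9z is an integer, which exhibits the divisibility.

8(9b + 5v + 9z)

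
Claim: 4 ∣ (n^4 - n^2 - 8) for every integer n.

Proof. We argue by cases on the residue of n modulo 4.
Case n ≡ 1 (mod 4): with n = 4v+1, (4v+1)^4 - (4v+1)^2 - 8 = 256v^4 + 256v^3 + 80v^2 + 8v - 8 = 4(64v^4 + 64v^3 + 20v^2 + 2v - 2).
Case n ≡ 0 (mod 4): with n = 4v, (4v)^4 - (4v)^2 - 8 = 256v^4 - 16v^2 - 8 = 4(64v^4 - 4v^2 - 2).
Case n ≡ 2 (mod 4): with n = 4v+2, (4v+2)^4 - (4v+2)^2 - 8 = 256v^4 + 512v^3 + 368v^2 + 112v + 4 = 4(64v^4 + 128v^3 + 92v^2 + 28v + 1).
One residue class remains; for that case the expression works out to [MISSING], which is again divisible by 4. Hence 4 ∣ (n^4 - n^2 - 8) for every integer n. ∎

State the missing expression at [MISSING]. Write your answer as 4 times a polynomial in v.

The residues treated are {1, 0, 2}, so the missing case is n ≡ 3 (mod 4); write n = 4v+3.
Then (4v+3)^4 - (4v+3)^2 - 8 = 256v^4 + 768v^3 + 848v^2 + 408v + 64 = 4(64v^4 + 192v^3 + 212v^2 + 102v + 16).

4(64v^4 + 192v^3 + 212v^2 + 102v + 16)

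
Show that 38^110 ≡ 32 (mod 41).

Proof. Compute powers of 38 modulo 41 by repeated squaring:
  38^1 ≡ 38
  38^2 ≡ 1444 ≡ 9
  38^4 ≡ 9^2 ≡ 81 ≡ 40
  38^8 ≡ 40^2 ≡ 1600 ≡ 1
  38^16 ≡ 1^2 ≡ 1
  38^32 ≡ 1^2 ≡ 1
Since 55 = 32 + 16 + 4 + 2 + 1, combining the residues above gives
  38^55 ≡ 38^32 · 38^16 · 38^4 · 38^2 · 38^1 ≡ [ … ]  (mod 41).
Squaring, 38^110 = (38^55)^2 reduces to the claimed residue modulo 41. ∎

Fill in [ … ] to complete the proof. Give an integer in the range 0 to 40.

27

Multiply the listed residues: 1 · 1 · 40 · 9 · 38 = 1 → 40 → 360 → 13680.
Reducing modulo 41: 13680 = 333·41 + 27, so 38^55 ≡ 27.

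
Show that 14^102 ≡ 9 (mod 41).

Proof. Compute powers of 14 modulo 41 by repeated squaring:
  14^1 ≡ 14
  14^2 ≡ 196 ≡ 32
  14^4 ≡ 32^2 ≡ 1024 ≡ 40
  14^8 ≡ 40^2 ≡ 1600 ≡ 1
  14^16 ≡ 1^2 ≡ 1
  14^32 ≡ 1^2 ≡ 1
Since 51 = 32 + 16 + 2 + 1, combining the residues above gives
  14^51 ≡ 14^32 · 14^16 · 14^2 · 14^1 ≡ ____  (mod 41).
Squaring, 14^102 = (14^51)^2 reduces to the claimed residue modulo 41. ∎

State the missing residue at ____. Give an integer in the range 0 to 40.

14^32 · 14^16 · 14^2 · 14^1 ≡ 1 · 1 · 32 · 14 = 448.
448 mod 41 = 38, so 14^51 ≡ 38 (mod 41).

38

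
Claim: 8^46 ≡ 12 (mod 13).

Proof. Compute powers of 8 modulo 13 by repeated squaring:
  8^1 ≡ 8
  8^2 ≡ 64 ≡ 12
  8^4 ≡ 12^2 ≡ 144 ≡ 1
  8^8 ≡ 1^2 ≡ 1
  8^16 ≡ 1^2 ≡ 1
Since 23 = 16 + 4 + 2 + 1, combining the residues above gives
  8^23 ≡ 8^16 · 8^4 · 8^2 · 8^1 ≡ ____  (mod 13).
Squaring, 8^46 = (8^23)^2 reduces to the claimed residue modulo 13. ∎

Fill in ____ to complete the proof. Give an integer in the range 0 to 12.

Multiply the listed residues: 1 · 1 · 12 · 8 = 1 → 12 → 96.
Reducing modulo 13: 96 = 7·13 + 5, so 8^23 ≡ 5.

5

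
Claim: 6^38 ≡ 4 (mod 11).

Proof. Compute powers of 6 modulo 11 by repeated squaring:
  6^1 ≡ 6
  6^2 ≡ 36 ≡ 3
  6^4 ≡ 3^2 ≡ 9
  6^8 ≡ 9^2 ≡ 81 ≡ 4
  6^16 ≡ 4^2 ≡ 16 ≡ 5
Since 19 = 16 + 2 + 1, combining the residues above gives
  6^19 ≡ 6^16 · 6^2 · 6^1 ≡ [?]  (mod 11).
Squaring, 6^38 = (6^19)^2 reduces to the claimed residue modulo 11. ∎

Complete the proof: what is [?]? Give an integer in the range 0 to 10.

6^16 · 6^2 · 6^1 ≡ 5 · 3 · 6 = 90.
90 mod 11 = 2, so 6^19 ≡ 2 (mod 11).

2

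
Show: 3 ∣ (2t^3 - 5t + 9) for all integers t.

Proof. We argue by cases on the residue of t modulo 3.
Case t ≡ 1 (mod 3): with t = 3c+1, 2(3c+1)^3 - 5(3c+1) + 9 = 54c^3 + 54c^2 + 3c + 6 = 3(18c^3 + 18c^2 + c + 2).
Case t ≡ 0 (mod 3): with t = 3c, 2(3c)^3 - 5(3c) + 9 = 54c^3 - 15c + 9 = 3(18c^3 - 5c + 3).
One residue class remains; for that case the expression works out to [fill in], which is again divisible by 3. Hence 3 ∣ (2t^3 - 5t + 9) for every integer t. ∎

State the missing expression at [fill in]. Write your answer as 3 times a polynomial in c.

The residues treated are {1, 0}, so the missing case is t ≡ 2 (mod 3); write t = 3c+2.
Then 2(3c+2)^3 - 5(3c+2) + 9 = 54c^3 + 108c^2 + 57c + 15 = 3(18c^3 + 36c^2 + 19c + 5).

3(18c^3 + 36c^2 + 19c + 5)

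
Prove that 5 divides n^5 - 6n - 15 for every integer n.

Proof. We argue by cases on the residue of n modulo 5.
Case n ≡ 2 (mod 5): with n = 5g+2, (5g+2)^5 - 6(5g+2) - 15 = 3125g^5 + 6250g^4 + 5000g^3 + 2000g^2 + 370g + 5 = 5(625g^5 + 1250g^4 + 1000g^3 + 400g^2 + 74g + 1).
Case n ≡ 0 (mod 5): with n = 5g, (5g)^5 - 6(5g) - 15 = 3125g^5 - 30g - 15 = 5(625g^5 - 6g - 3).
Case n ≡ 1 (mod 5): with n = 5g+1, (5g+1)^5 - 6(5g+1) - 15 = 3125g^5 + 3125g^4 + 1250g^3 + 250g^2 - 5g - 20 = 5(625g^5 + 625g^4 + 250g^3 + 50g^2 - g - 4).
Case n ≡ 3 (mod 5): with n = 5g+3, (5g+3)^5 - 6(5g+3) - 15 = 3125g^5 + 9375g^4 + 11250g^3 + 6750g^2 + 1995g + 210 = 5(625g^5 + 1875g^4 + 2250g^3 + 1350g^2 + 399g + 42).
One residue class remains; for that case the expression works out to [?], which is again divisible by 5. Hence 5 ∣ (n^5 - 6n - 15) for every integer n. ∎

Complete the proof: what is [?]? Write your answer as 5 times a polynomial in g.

The residues treated are {2, 0, 1, 3}, so the missing case is n ≡ 4 (mod 5); write n = 5g+4.
Then (5g+4)^5 - 6(5g+4) - 15 = 3125g^5 + 12500g^4 + 20000g^3 + 16000g^2 + 6370g + 985 = 5(625g^5 + 2500g^4 + 4000g^3 + 3200g^2 + 1274g + 197).

5(625g^5 + 2500g^4 + 4000g^3 + 3200g^2 + 1274g + 197)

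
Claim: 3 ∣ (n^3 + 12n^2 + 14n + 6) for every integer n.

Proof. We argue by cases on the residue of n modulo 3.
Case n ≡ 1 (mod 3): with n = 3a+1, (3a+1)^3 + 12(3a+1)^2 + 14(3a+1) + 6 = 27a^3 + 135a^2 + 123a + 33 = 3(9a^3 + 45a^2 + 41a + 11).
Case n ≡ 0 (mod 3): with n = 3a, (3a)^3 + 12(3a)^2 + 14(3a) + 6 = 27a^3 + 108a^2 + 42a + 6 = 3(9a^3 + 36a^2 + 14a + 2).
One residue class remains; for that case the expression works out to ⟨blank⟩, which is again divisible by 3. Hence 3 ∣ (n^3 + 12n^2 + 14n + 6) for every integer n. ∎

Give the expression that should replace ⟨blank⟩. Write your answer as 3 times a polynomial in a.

3(9a^3 + 54a^2 + 74a + 30)

Only n ≡ 2 (mod 3) is unaccounted for. Put n = 3a+2:
(3a+2)^3 + 12(3a+2)^2 + 14(3a+2) + 6 expands to 27a^3 + 162a^2 + 222a + 90,
and factoring out 3 leaves 3(9a^3 + 54a^2 + 74a + 30).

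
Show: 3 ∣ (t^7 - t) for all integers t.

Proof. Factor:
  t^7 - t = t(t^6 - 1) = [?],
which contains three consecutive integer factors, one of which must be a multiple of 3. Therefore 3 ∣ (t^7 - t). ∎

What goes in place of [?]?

t^6 - 1 = (t^2 - 1)(t^4 + t^2 + 1), and t^2 - 1 = (t-1)(t+1).
So t(t^6 - 1) = (t - 1)t(t + 1)(t^4 + t^2 + 1).

(t - 1)t(t + 1)(t^4 + t^2 + 1)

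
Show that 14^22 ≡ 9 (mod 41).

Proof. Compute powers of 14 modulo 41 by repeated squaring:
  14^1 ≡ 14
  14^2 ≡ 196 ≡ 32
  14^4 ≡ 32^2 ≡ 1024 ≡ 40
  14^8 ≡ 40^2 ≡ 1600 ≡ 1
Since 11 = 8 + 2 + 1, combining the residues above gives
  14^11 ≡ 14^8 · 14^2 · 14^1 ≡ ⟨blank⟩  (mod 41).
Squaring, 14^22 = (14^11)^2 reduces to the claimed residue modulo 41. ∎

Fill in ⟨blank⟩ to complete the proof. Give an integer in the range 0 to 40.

38

Multiply the listed residues: 1 · 32 · 14 = 32 → 448.
Reducing modulo 41: 448 = 10·41 + 38, so 14^11 ≡ 38.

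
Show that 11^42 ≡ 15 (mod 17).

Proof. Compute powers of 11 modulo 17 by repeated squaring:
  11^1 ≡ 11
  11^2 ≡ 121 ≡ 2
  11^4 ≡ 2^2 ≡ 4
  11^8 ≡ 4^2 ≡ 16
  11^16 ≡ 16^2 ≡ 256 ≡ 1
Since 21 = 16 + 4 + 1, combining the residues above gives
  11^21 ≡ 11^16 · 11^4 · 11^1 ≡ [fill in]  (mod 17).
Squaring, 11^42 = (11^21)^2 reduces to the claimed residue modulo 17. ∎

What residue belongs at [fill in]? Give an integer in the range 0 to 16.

10

11^16 · 11^4 · 11^1 ≡ 1 · 4 · 11 = 44.
44 mod 17 = 10, so 11^21 ≡ 10 (mod 17).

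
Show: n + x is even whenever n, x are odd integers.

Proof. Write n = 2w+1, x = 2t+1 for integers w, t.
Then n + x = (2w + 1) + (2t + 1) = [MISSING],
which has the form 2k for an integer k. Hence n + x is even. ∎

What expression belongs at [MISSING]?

(2w + 1) + (2t + 1) = 2t + 2w + 2
= 2(t + w + 1).
Since t + w + 1 is an integer, the sum is of the form 2k for an integer k.

2(t + w + 1)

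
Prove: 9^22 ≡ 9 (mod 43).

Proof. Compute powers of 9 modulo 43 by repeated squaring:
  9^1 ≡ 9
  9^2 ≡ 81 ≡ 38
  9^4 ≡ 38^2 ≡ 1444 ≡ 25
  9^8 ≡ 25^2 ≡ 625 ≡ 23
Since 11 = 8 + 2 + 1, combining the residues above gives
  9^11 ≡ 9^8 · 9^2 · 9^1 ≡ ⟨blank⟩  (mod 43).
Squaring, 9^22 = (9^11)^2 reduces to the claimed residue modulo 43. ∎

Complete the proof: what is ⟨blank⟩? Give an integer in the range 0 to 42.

Multiply the listed residues: 23 · 38 · 9 = 874 → 7866.
Reducing modulo 43: 7866 = 182·43 + 40, so 9^11 ≡ 40.

40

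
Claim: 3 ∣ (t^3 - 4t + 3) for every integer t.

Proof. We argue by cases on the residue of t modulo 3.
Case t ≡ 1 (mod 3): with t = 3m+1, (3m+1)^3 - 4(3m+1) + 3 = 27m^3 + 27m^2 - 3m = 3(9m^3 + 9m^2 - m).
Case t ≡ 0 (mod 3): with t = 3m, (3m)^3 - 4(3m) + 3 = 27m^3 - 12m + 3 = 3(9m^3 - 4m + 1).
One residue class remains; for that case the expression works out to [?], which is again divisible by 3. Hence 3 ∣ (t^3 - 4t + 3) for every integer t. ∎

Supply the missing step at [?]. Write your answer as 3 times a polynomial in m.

3(9m^3 + 18m^2 + 8m + 1)

The residues treated are {1, 0}, so the missing case is t ≡ 2 (mod 3); write t = 3m+2.
Then (3m+2)^3 - 4(3m+2) + 3 = 27m^3 + 54m^2 + 24m + 3 = 3(9m^3 + 18m^2 + 8m + 1).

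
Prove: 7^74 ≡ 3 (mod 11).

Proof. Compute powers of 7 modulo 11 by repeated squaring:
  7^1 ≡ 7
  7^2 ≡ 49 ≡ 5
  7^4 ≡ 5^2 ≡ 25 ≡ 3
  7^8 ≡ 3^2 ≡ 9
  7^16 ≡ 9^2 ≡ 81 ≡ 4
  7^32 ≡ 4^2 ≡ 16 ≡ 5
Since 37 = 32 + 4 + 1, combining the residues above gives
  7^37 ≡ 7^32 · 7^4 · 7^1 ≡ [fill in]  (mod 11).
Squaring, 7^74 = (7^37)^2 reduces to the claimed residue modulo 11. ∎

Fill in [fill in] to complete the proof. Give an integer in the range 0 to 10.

6

7^32 · 7^4 · 7^1 ≡ 5 · 3 · 7 = 105.
105 mod 11 = 6, so 7^37 ≡ 6 (mod 11).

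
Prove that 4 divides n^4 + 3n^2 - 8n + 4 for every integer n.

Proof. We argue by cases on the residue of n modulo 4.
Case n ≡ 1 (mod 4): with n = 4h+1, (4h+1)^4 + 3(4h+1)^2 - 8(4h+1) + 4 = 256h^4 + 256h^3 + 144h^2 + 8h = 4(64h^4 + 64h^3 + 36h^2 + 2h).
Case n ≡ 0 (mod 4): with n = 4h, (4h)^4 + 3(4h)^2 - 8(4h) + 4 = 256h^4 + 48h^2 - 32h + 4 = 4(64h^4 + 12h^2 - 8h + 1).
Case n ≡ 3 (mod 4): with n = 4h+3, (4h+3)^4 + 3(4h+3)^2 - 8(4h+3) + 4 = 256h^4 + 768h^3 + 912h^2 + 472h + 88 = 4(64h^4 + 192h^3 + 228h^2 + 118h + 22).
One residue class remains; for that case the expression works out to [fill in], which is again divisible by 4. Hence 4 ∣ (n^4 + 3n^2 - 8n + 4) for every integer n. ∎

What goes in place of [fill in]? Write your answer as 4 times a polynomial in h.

Only n ≡ 2 (mod 4) is unaccounted for. Put n = 4h+2:
(4h+2)^4 + 3(4h+2)^2 - 8(4h+2) + 4 expands to 256h^4 + 512h^3 + 432h^2 + 144h + 16,
and factoring out 4 leaves 4(64h^4 + 128h^3 + 108h^2 + 36h + 4).

4(64h^4 + 128h^3 + 108h^2 + 36h + 4)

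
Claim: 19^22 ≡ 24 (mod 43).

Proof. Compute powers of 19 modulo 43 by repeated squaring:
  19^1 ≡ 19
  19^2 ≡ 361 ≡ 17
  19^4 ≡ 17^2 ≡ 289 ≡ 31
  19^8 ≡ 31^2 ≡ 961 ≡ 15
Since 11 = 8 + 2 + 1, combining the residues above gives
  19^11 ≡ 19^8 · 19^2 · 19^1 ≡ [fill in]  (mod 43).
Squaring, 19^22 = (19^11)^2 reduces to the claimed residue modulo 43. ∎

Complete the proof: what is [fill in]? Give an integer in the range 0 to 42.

19^8 · 19^2 · 19^1 ≡ 15 · 17 · 19 = 4845.
4845 mod 43 = 29, so 19^11 ≡ 29 (mod 43).

29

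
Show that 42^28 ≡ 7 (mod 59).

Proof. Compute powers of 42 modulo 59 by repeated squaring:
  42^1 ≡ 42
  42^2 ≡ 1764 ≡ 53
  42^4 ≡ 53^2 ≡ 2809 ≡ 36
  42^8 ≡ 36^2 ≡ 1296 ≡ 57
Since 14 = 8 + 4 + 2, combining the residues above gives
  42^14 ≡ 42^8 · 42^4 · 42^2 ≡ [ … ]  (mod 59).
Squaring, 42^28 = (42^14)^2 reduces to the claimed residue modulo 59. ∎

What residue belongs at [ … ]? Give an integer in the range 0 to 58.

19

42^8 · 42^4 · 42^2 ≡ 57 · 36 · 53 = 108756.
108756 mod 59 = 19, so 42^14 ≡ 19 (mod 59).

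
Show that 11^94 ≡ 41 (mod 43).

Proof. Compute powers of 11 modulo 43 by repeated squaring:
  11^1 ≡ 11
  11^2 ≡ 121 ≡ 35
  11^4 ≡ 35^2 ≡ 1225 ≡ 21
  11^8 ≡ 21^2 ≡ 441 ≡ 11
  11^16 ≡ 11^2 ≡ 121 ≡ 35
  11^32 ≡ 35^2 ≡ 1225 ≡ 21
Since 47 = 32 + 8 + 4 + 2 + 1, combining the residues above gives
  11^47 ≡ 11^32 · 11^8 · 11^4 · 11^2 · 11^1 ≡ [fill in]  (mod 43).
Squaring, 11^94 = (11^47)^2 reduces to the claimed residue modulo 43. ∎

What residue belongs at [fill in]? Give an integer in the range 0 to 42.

11^32 · 11^8 · 11^4 · 11^2 · 11^1 ≡ 21 · 11 · 21 · 35 · 11 = 1867635.
1867635 mod 43 = 16, so 11^47 ≡ 16 (mod 43).

16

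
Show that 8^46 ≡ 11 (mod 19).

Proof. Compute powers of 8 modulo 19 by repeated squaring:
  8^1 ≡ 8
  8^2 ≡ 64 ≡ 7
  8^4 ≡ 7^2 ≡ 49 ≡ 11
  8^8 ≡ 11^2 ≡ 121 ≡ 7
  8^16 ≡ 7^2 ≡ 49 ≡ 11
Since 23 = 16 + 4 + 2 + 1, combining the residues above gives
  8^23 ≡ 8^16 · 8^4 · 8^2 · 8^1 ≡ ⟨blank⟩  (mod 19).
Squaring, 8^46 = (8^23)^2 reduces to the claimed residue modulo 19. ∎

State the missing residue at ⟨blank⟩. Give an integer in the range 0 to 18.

Multiply the listed residues: 11 · 11 · 7 · 8 = 121 → 847 → 6776.
Reducing modulo 19: 6776 = 356·19 + 12, so 8^23 ≡ 12.

12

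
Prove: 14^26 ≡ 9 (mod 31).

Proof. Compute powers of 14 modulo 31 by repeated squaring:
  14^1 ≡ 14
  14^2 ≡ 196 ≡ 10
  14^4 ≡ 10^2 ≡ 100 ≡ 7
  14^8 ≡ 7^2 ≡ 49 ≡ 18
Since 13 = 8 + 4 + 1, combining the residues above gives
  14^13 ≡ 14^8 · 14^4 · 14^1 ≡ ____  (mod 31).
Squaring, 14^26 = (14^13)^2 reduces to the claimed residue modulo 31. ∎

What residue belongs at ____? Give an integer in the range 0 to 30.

28

14^8 · 14^4 · 14^1 ≡ 18 · 7 · 14 = 1764.
1764 mod 31 = 28, so 14^13 ≡ 28 (mod 31).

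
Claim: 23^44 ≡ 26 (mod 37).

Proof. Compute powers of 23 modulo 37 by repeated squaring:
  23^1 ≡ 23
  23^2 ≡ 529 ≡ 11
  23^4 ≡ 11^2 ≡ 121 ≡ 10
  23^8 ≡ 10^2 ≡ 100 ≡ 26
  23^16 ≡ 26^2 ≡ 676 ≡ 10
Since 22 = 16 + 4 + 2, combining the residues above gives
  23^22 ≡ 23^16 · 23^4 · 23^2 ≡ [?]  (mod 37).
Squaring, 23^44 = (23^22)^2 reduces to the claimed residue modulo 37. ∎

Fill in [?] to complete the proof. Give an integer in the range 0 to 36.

Multiply the listed residues: 10 · 10 · 11 = 100 → 1100.
Reducing modulo 37: 1100 = 29·37 + 27, so 23^22 ≡ 27.

27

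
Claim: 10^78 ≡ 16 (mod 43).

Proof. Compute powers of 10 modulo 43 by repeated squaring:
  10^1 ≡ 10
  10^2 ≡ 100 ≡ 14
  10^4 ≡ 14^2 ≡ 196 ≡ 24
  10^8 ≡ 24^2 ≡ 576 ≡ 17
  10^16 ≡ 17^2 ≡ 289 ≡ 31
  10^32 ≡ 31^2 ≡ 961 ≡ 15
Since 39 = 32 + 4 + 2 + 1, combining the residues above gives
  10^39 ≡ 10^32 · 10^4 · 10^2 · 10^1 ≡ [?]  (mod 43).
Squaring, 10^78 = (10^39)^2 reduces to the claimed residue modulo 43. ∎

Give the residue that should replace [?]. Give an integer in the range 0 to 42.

4

Multiply the listed residues: 15 · 24 · 14 · 10 = 360 → 5040 → 50400.
Reducing modulo 43: 50400 = 1172·43 + 4, so 10^39 ≡ 4.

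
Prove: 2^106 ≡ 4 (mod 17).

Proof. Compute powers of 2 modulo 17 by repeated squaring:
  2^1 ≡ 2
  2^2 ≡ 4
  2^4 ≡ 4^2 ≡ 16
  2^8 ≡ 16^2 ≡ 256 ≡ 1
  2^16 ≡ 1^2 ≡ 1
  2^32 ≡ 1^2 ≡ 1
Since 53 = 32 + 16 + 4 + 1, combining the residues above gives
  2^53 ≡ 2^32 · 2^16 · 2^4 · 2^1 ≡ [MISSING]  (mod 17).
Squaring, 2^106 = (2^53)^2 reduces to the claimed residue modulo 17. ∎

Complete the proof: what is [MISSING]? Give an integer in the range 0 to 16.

Multiply the listed residues: 1 · 1 · 16 · 2 = 1 → 16 → 32.
Reducing modulo 17: 32 = 1·17 + 15, so 2^53 ≡ 15.

15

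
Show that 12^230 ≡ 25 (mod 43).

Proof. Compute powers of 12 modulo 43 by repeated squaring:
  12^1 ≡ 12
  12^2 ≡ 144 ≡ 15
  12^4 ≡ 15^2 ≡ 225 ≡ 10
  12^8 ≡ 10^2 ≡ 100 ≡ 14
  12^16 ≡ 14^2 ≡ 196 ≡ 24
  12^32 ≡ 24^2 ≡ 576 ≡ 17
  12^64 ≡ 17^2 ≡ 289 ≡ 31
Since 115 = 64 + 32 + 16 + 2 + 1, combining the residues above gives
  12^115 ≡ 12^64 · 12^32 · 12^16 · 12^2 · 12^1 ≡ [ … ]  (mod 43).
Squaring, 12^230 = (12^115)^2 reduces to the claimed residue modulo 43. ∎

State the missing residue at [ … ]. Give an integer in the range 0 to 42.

5

Multiply the listed residues: 31 · 17 · 24 · 15 · 12 = 527 → 12648 → 189720 → 2276640.
Reducing modulo 43: 2276640 = 52945·43 + 5, so 12^115 ≡ 5.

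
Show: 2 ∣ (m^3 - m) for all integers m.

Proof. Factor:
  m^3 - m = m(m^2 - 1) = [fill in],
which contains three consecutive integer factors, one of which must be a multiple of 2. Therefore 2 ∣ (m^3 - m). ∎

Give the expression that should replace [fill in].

m(m^2 - 1) = m(m - 1)(m + 1) = (m - 1)m(m + 1).
These three factors are consecutive integers, so their product is divisible by 2.

(m - 1)m(m + 1)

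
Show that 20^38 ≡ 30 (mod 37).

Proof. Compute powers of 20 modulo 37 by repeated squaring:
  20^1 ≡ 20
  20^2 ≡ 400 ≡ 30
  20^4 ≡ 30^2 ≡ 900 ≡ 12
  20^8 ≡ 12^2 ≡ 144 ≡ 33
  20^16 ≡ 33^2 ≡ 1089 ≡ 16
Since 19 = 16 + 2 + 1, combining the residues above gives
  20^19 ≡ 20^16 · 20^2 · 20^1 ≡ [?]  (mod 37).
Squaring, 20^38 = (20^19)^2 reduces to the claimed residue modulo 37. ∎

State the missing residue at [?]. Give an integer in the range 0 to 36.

Multiply the listed residues: 16 · 30 · 20 = 480 → 9600.
Reducing modulo 37: 9600 = 259·37 + 17, so 20^19 ≡ 17.

17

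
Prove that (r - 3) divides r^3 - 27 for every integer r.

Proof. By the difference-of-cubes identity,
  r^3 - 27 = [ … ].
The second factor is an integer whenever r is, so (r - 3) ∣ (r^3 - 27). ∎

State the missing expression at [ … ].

(r - 3)(r^2 + 3r + 9)

a^3 - b^3 = (a - b)(a^2 + ab + b^2). With a = r, b = 3:
r^3 - 27 = (r - 3)(r^2 + 3r + 9).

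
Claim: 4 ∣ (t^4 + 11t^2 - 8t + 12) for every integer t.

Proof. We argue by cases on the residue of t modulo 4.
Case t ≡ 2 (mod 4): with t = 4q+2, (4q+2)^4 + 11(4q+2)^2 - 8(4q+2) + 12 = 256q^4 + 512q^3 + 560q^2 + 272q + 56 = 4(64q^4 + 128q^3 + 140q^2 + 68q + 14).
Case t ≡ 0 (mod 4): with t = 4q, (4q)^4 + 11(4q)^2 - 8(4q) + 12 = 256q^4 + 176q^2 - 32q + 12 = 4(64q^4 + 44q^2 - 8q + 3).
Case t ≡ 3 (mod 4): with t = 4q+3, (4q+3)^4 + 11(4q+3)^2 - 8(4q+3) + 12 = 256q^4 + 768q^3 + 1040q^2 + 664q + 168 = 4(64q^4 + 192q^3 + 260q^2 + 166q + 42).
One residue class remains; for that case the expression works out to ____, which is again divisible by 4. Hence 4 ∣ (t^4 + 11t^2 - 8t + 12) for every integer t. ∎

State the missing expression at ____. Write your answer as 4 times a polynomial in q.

The residues treated are {2, 0, 3}, so the missing case is t ≡ 1 (mod 4); write t = 4q+1.
Then (4q+1)^4 + 11(4q+1)^2 - 8(4q+1) + 12 = 256q^4 + 256q^3 + 272q^2 + 72q + 16 = 4(64q^4 + 64q^3 + 68q^2 + 18q + 4).

4(64q^4 + 64q^3 + 68q^2 + 18q + 4)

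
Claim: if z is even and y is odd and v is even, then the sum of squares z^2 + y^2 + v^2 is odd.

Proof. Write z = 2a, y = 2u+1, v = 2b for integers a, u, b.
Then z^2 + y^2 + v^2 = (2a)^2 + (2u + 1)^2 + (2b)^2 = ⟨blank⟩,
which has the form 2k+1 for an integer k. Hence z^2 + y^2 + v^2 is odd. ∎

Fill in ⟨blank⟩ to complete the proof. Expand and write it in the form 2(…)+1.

(2a)^2 + (2u + 1)^2 + (2b)^2 = 4a^2 + 4b^2 + 4u^2 + 4u + 1
= 2(2a^2 + 2b^2 + 2u^2 + 2u) + 1.
Since 2a^2 + 2b^2 + 2u^2 + 2u is an integer, the sum of squares is of the form 2k+1 for an integer k.

2(2a^2 + 2b^2 + 2u^2 + 2u) + 1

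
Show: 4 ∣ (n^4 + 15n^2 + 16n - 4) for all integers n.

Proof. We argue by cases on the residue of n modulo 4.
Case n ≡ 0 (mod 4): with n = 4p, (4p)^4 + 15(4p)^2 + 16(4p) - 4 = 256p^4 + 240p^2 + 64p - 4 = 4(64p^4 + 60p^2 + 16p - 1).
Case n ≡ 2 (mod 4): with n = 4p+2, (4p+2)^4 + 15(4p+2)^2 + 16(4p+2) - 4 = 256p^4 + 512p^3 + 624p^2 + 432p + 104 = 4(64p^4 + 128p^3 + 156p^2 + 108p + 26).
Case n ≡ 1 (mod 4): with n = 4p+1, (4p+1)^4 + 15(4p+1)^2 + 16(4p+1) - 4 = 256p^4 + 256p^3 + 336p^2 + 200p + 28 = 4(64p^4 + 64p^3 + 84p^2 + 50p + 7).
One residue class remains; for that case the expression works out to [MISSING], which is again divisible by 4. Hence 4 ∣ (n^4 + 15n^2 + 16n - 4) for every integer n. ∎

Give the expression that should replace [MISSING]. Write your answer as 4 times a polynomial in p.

The residues treated are {0, 2, 1}, so the missing case is n ≡ 3 (mod 4); write n = 4p+3.
Then (4p+3)^4 + 15(4p+3)^2 + 16(4p+3) - 4 = 256p^4 + 768p^3 + 1104p^2 + 856p + 260 = 4(64p^4 + 192p^3 + 276p^2 + 214p + 65).

4(64p^4 + 192p^3 + 276p^2 + 214p + 65)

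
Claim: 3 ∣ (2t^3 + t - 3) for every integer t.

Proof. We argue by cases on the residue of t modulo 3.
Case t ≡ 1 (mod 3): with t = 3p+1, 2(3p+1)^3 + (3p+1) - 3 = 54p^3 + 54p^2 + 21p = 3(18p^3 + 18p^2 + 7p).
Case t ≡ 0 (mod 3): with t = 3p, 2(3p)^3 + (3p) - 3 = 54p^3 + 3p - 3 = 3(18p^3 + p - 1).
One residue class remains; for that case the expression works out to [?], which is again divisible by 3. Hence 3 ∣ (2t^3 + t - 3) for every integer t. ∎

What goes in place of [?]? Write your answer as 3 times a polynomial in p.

3(18p^3 + 36p^2 + 25p + 5)

The residues treated are {1, 0}, so the missing case is t ≡ 2 (mod 3); write t = 3p+2.
Then 2(3p+2)^3 + (3p+2) - 3 = 54p^3 + 108p^2 + 75p + 15 = 3(18p^3 + 36p^2 + 25p + 5).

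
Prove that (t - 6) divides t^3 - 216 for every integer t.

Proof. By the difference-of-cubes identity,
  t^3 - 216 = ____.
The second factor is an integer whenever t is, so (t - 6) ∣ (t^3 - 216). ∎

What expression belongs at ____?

(t - 6)(t^2 + 6t + 36)

a^3 - b^3 = (a - b)(a^2 + ab + b^2). With a = t, b = 6:
t^3 - 216 = (t - 6)(t^2 + 6t + 36).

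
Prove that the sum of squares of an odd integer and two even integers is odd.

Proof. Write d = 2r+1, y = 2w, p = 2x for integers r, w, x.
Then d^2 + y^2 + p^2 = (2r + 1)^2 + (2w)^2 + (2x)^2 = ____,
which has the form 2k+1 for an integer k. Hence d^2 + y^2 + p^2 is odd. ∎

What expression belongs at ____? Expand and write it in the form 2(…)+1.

(2r + 1)^2 + (2w)^2 + (2x)^2 = 4r^2 + 4r + 4w^2 + 4x^2 + 1
= 2(2r^2 + 2r + 2w^2 + 2x^2) + 1.
Since 2r^2 + 2r + 2w^2 + 2x^2 is an integer, the sum of squares is of the form 2k+1 for an integer k.

2(2r^2 + 2r + 2w^2 + 2x^2) + 1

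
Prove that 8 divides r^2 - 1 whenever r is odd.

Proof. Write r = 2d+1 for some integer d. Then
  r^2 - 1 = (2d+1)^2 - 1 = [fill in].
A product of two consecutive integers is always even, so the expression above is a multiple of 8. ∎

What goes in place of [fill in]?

4d(d + 1)

(2d+1)^2 - 1 = 4d^2 + 4d + 1 - 1 = 4d^2 + 4d = 4d(d+1).
Since d and d+1 are consecutive, d(d+1) is even, and 4·(even) is a multiple of 8.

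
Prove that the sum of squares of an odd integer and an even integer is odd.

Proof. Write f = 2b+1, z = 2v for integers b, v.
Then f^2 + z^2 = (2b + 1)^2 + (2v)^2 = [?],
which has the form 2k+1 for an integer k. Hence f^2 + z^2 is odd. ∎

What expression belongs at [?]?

2(2b^2 + 2b + 2v^2) + 1

(2b + 1)^2 + (2v)^2 = 4b^2 + 4b + 4v^2 + 1
= 2(2b^2 + 2b + 2v^2) + 1.
Since 2b^2 + 2b + 2v^2 is an integer, the sum of squares is of the form 2k+1 for an integer k.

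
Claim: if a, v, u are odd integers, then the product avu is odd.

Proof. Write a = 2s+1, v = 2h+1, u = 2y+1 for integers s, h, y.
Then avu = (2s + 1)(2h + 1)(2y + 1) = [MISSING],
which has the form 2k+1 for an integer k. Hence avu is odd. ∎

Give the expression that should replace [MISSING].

Expanding: (2s + 1)(2h + 1)(2y + 1) = 8hsy + 4hs + 4hy + 2h + 4sy + 2s + 2y + 1.
Every term except the constant is even, so this is 2(4hsy + 2hs + 2hy + h + 2sy + s + y) + 1,
and 4hsy + 2hs + 2hy + h + 2sy + s + y ∈ ℤ gives the required form.

2(4hsy + 2hs + 2hy + h + 2sy + s + y) + 1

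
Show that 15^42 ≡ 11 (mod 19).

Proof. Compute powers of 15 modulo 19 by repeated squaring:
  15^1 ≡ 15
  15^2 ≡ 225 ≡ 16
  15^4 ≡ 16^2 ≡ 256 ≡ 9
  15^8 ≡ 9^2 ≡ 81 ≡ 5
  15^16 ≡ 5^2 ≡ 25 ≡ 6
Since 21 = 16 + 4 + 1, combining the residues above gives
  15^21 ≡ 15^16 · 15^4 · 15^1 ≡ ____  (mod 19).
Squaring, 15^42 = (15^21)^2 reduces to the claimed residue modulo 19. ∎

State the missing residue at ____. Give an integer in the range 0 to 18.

15^16 · 15^4 · 15^1 ≡ 6 · 9 · 15 = 810.
810 mod 19 = 12, so 15^21 ≡ 12 (mod 19).

12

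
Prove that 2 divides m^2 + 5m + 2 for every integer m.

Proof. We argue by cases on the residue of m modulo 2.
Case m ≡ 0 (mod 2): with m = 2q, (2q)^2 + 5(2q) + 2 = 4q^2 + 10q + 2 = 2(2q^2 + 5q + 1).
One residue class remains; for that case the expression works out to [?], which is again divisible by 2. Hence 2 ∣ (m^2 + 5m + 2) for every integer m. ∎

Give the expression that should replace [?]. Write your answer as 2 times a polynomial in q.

2(2q^2 + 7q + 4)

Only m ≡ 1 (mod 2) is unaccounted for. Put m = 2q+1:
(2q+1)^2 + 5(2q+1) + 2 expands to 4q^2 + 14q + 8,
and factoring out 2 leaves 2(2q^2 + 7q + 4).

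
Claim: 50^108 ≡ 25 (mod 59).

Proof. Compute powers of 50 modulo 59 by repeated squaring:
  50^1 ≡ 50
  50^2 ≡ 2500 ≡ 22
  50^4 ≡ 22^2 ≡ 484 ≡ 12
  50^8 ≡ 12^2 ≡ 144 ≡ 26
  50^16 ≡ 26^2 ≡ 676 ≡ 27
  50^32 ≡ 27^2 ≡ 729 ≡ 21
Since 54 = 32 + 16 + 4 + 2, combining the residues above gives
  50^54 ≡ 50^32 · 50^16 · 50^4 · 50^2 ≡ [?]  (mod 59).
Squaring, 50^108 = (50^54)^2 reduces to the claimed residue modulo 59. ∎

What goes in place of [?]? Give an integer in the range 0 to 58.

50^32 · 50^16 · 50^4 · 50^2 ≡ 21 · 27 · 12 · 22 = 149688.
149688 mod 59 = 5, so 50^54 ≡ 5 (mod 59).

5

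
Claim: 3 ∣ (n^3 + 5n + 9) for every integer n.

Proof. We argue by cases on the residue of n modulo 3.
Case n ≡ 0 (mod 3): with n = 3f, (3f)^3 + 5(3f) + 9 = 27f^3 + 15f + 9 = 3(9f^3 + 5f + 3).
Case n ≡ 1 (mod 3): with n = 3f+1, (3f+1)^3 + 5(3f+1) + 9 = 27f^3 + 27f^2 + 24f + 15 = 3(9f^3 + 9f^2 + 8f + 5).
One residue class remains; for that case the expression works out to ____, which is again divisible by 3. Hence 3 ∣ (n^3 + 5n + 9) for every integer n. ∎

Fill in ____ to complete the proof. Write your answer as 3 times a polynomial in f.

The residues treated are {0, 1}, so the missing case is n ≡ 2 (mod 3); write n = 3f+2.
Then (3f+2)^3 + 5(3f+2) + 9 = 27f^3 + 54f^2 + 51f + 27 = 3(9f^3 + 18f^2 + 17f + 9).

3(9f^3 + 18f^2 + 17f + 9)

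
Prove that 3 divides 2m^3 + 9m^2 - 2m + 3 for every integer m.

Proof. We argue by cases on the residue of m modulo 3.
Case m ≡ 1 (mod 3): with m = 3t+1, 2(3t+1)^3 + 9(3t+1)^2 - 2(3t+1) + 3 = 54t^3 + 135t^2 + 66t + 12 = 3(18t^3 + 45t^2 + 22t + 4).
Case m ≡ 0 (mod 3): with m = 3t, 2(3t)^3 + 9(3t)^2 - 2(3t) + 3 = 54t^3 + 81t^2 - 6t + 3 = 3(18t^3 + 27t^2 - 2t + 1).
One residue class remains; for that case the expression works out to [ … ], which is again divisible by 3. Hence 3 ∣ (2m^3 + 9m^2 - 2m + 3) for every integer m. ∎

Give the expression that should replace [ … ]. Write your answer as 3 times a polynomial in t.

3(18t^3 + 63t^2 + 58t + 17)

Only m ≡ 2 (mod 3) is unaccounted for. Put m = 3t+2:
2(3t+2)^3 + 9(3t+2)^2 - 2(3t+2) + 3 expands to 54t^3 + 189t^2 + 174t + 51,
and factoring out 3 leaves 3(18t^3 + 63t^2 + 58t + 17).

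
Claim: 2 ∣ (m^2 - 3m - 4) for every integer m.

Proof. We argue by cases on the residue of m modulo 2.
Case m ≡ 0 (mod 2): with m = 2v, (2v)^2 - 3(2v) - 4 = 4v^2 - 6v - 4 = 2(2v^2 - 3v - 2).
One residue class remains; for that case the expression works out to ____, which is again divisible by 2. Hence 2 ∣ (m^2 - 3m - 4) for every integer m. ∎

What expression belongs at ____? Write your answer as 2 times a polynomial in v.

The residues treated are {0}, so the missing case is m ≡ 1 (mod 2); write m = 2v+1.
Then (2v+1)^2 - 3(2v+1) - 4 = 4v^2 - 2v - 6 = 2(2v^2 - v - 3).

2(2v^2 - v - 3)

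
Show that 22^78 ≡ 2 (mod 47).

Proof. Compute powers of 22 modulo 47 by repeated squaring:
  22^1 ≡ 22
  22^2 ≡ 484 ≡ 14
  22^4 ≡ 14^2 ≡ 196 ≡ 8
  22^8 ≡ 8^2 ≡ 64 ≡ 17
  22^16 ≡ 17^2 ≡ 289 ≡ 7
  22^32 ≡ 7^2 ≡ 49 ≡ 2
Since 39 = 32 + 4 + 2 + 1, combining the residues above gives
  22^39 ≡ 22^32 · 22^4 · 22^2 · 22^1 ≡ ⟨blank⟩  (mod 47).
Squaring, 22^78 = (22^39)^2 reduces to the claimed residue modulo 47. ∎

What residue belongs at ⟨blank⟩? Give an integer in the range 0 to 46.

40

22^32 · 22^4 · 22^2 · 22^1 ≡ 2 · 8 · 14 · 22 = 4928.
4928 mod 47 = 40, so 22^39 ≡ 40 (mod 47).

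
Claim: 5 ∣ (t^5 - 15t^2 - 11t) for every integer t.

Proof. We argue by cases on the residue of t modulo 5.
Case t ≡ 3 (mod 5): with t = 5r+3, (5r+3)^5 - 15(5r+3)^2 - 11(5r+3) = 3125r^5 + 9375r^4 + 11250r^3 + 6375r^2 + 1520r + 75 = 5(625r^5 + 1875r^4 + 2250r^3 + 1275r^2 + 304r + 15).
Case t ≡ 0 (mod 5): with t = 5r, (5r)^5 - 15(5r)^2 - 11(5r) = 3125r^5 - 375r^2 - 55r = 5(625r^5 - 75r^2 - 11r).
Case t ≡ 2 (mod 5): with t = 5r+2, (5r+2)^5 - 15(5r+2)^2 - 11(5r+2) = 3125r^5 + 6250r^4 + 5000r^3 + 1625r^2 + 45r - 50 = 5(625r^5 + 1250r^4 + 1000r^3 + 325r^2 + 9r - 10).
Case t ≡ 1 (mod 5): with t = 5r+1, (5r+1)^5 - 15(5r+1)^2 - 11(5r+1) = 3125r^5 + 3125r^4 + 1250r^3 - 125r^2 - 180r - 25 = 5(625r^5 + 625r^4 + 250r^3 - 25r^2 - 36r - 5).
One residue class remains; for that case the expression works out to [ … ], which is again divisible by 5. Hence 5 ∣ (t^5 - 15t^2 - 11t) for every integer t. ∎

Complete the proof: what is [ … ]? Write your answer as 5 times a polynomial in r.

5(625r^5 + 2500r^4 + 4000r^3 + 3125r^2 + 1149r + 148)

Only t ≡ 4 (mod 5) is unaccounted for. Put t = 5r+4:
(5r+4)^5 - 15(5r+4)^2 - 11(5r+4) expands to 3125r^5 + 12500r^4 + 20000r^3 + 15625r^2 + 5745r + 740,
and factoring out 5 leaves 5(625r^5 + 2500r^4 + 4000r^3 + 3125r^2 + 1149r + 148).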